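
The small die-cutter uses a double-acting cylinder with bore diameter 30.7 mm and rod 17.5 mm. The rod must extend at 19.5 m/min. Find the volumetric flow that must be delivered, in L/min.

Q ≈ 14.4 L/min

Cap-side area A_cap = π/4 × (30.7 mm)² = 740.2 mm^2
Q = A × v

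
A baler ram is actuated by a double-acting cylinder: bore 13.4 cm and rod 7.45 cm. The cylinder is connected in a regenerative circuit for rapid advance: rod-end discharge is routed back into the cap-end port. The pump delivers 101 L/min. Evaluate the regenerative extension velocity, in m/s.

v ≈ 0.386 m/s

In regeneration the rod-end outflow joins the pump flow into the cap end, so the net volume the pump must supply per unit advance equals the rod cross-section area.
Rod cross-section A_rod = π/4 × (7.45 cm)² = 43.59 cm^2
v = Q_pump / A_rod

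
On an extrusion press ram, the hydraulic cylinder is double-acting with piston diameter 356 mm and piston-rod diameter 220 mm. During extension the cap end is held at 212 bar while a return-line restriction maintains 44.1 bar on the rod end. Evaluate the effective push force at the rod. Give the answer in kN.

F ≈ 1840 kN

Cap-side area A_cap = π/4 × (356 mm)² = 99540 mm^2
Rod-side annular area A_ann = π/4 × (356² − 220²) = 61520 mm^2
Net thrust = P_cap·A_cap − P_rod·A_ann = 2110 kN − 271.3 kN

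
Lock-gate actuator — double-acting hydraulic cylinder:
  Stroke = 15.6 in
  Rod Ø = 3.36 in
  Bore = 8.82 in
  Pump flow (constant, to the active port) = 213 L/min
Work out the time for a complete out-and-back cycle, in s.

Cap-side area A_cap = π/4 × (8.82 in)² = 61.10 in^2
Rod-side annular area A_ann = π/4 × (8.82² − 3.36²) = 52.23 in^2
t_ext = A_cap·L/Q = 4.400 s
t_ret = A_ann·L/Q = 3.761 s
t_cycle = t_ext + t_ret

t ≈ 8.16 s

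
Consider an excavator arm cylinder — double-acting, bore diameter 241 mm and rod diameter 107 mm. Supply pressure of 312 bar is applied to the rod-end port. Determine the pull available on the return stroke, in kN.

Rod-side annular area A_ann = π/4 × (241² − 107²) = 36620 mm^2
On retraction the pressure acts on the annular area (bore minus rod).
F = P × A_ann

F ≈ 1140 kN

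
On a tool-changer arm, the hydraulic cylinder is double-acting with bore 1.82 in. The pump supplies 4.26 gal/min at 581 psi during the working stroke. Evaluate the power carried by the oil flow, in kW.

Hydraulic power = P × Q

W ≈ 1.08 kW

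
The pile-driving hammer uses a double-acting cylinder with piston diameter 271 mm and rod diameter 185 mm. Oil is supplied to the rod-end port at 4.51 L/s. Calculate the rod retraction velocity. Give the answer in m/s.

Rod-side annular area A_ann = π/4 × (271² − 185²) = 30800 mm^2
Flow into the rod-end port fills the annular volume.
v = Q / A

v ≈ 0.146 m/s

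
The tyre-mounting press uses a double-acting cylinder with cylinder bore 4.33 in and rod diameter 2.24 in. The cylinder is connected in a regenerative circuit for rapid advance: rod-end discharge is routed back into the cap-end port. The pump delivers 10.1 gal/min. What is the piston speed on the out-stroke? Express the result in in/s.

In regeneration the rod-end outflow joins the pump flow into the cap end, so the net volume the pump must supply per unit advance equals the rod cross-section area.
Rod cross-section A_rod = π/4 × (2.24 in)² = 3.941 in^2
v = Q_pump / A_rod

v ≈ 9.87 in/s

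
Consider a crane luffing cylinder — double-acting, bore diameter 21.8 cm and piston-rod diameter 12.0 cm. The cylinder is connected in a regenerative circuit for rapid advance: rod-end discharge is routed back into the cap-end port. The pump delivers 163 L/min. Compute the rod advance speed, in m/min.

In regeneration the rod-end outflow joins the pump flow into the cap end, so the net volume the pump must supply per unit advance equals the rod cross-section area.
Rod cross-section A_rod = π/4 × (12.0 cm)² = 113.1 cm^2
v = Q_pump / A_rod

v ≈ 14.4 m/min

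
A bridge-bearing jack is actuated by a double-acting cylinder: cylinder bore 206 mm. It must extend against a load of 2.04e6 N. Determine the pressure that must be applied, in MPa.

P ≈ 61.2 MPa

Cap-side area A_cap = π/4 × (206 mm)² = 33330 mm^2
P = F / A = 2.04e6 N / A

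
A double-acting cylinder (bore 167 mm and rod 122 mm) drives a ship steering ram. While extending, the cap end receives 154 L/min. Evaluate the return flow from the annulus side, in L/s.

Q_out ≈ 1.20 L/s

Cap-side area A_cap = π/4 × (167 mm)² = 21900 mm^2
Rod-side annular area A_ann = π/4 × (167² − 122²) = 10210 mm^2
Piston speed v = Q_in/A_cap; rod-end outflow Q_out = v × A_ann = Q_in × A_ann/A_cap.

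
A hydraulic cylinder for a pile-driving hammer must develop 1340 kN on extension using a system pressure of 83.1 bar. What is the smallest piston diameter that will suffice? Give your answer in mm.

Extension force acts on the full piston face: F = P × (π/4)D².
D = √(4F / (πP)) = √(4 × 1340 kN / (π × 83.1 bar))

D ≈ 453 mm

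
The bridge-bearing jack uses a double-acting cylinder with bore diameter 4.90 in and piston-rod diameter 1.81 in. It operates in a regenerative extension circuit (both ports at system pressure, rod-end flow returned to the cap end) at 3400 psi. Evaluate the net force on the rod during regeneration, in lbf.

F ≈ 8750 lbf

With equal pressure on both faces, forces on the annular region cancel; the net push is pressure × rod cross-section.
Rod cross-section A_rod = π/4 × (1.81 in)² = 2.573 in^2
F = P × A_rod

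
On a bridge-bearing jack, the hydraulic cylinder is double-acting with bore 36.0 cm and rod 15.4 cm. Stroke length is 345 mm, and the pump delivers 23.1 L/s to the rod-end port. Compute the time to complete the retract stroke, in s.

t ≈ 1.24 s

Rod-side annular area A_ann = π/4 × (36.0² − 15.4²) = 831.6 cm^2
Swept volume V = A × L; t = V / Q = A·L / Q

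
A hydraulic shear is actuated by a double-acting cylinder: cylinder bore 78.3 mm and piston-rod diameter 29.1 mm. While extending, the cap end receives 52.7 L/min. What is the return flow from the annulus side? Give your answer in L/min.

Q_out ≈ 45.4 L/min

Cap-side area A_cap = π/4 × (78.3 mm)² = 4815 mm^2
Rod-side annular area A_ann = π/4 × (78.3² − 29.1²) = 4150 mm^2
Piston speed v = Q_in/A_cap; rod-end outflow Q_out = v × A_ann = Q_in × A_ann/A_cap.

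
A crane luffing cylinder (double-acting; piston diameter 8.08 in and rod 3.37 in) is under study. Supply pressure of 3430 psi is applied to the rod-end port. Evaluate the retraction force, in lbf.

Rod-side annular area A_ann = π/4 × (8.08² − 3.37²) = 42.36 in^2
On retraction the pressure acts on the annular area (bore minus rod).
F = P × A_ann

F ≈ 1.45e5 lbf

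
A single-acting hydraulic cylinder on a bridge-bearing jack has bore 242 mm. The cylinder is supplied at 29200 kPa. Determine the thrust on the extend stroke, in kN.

Cap-side area A_cap = π/4 × (242 mm)² = 46000 mm^2
F = P × A_cap = 29200 kPa × A_cap

F ≈ 1340 kN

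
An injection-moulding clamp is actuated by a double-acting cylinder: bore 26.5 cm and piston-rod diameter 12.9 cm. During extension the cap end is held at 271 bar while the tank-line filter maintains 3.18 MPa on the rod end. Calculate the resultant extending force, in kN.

Cap-side area A_cap = π/4 × (26.5 cm)² = 551.5 cm^2
Rod-side annular area A_ann = π/4 × (26.5² − 12.9²) = 420.8 cm^2
Net thrust = P_cap·A_cap − P_rod·A_ann = 1495 kN − 133.8 kN

F ≈ 1360 kN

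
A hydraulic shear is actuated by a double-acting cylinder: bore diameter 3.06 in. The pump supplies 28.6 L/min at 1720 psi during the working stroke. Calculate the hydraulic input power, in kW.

Hydraulic power = P × Q

W ≈ 5.65 kW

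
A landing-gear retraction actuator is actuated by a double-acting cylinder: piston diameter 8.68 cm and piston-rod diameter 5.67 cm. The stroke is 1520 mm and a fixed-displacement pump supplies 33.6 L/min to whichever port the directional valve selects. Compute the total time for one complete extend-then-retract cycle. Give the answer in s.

Cap-side area A_cap = π/4 × (8.68 cm)² = 59.17 cm^2
Rod-side annular area A_ann = π/4 × (8.68² − 5.67²) = 33.92 cm^2
t_ext = A_cap·L/Q = 16.06 s
t_ret = A_ann·L/Q = 9.208 s
t_cycle = t_ext + t_ret

t ≈ 25.3 s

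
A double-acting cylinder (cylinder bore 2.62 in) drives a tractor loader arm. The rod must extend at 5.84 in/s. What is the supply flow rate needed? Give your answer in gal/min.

Cap-side area A_cap = π/4 × (2.62 in)² = 5.391 in^2
Q = A × v

Q ≈ 8.18 gal/min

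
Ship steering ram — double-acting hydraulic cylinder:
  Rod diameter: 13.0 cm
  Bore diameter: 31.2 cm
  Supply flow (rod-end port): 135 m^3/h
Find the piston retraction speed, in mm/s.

Rod-side annular area A_ann = π/4 × (31.2² − 13.0²) = 631.8 cm^2
Flow into the rod-end port fills the annular volume.
v = Q / A

v ≈ 594 mm/s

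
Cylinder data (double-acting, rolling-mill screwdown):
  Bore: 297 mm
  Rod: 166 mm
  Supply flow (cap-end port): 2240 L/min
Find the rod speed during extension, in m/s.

v ≈ 0.539 m/s

Cap-side area A_cap = π/4 × (297 mm)² = 69280 mm^2
v = Q / A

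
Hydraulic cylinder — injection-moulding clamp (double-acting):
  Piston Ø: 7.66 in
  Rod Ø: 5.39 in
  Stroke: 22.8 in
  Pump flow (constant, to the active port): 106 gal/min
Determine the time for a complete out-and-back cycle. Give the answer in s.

t ≈ 3.87 s

Cap-side area A_cap = π/4 × (7.66 in)² = 46.08 in^2
Rod-side annular area A_ann = π/4 × (7.66² − 5.39²) = 23.27 in^2
t_ext = A_cap·L/Q = 2.575 s
t_ret = A_ann·L/Q = 1.300 s
t_cycle = t_ext + t_ret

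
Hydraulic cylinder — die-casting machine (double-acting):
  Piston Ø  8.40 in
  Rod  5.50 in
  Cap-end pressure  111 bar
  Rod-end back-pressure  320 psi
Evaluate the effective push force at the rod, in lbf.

F ≈ 79100 lbf

Cap-side area A_cap = π/4 × (8.40 in)² = 55.42 in^2
Rod-side annular area A_ann = π/4 × (8.40² − 5.50²) = 31.66 in^2
Net thrust = P_cap·A_cap − P_rod·A_ann = 89220 lbf − 10130 lbf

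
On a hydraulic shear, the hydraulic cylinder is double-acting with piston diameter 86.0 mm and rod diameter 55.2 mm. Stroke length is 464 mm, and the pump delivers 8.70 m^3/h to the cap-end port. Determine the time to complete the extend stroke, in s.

Cap-side area A_cap = π/4 × (86.0 mm)² = 5809 mm^2
Swept volume V = A × L; t = V / Q = A·L / Q

t ≈ 1.12 s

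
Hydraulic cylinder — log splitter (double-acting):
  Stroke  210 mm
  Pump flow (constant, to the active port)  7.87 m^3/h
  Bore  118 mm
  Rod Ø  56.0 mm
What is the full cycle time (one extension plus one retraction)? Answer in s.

Cap-side area A_cap = π/4 × (118 mm)² = 10940 mm^2
Rod-side annular area A_ann = π/4 × (118² − 56.0²) = 8473 mm^2
t_ext = A_cap·L/Q = 1.051 s
t_ret = A_ann·L/Q = 0.8139 s
t_cycle = t_ext + t_ret

t ≈ 1.86 s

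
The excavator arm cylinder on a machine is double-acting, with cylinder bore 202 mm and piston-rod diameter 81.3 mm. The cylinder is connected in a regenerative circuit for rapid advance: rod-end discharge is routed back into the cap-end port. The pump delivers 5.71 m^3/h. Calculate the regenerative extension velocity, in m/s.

v ≈ 0.306 m/s

In regeneration the rod-end outflow joins the pump flow into the cap end, so the net volume the pump must supply per unit advance equals the rod cross-section area.
Rod cross-section A_rod = π/4 × (81.3 mm)² = 5191 mm^2
v = Q_pump / A_rod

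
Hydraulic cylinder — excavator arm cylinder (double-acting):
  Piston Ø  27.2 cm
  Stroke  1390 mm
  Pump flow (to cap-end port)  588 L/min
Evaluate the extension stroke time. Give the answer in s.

t ≈ 8.24 s

Cap-side area A_cap = π/4 × (27.2 cm)² = 581.1 cm^2
Swept volume V = A × L; t = V / Q = A·L / Q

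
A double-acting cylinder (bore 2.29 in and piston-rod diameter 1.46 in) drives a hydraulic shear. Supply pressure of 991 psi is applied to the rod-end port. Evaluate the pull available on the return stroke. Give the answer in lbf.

Rod-side annular area A_ann = π/4 × (2.29² − 1.46²) = 2.445 in^2
On retraction the pressure acts on the annular area (bore minus rod).
F = P × A_ann

F ≈ 2420 lbf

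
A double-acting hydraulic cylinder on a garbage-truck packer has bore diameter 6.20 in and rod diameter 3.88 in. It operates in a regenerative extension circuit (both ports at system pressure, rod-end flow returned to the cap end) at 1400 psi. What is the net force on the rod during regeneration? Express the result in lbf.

F ≈ 16600 lbf

With equal pressure on both faces, forces on the annular region cancel; the net push is pressure × rod cross-section.
Rod cross-section A_rod = π/4 × (3.88 in)² = 11.82 in^2
F = P × A_rod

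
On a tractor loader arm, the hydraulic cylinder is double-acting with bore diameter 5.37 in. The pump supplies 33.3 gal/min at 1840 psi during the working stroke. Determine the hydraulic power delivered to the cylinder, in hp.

Hydraulic power = P × Q

W ≈ 35.7 hp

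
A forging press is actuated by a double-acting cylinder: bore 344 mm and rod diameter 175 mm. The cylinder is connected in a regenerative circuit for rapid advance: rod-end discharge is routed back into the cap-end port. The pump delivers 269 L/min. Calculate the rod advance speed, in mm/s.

v ≈ 186 mm/s

In regeneration the rod-end outflow joins the pump flow into the cap end, so the net volume the pump must supply per unit advance equals the rod cross-section area.
Rod cross-section A_rod = π/4 × (175 mm)² = 24050 mm^2
v = Q_pump / A_rod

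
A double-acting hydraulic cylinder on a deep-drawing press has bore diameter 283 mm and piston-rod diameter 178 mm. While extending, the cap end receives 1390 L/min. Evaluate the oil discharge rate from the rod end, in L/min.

Q_out ≈ 840 L/min

Cap-side area A_cap = π/4 × (283 mm)² = 62900 mm^2
Rod-side annular area A_ann = π/4 × (283² − 178²) = 38020 mm^2
Piston speed v = Q_in/A_cap; rod-end outflow Q_out = v × A_ann = Q_in × A_ann/A_cap.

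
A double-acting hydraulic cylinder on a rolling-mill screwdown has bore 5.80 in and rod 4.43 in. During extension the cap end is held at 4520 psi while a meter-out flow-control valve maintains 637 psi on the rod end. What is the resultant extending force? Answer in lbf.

F ≈ 1.12e5 lbf

Cap-side area A_cap = π/4 × (5.80 in)² = 26.42 in^2
Rod-side annular area A_ann = π/4 × (5.80² − 4.43²) = 11.01 in^2
Net thrust = P_cap·A_cap − P_rod·A_ann = 1.194e5 lbf − 7012 lbf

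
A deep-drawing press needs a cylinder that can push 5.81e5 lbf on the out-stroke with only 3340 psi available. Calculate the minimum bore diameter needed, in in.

Extension force acts on the full piston face: F = P × (π/4)D².
D = √(4F / (πP)) = √(4 × 5.81e5 lbf / (π × 3340 psi))

D ≈ 14.9 in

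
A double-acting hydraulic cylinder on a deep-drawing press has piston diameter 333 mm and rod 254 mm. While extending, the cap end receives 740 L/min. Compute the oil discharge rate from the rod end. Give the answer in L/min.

Q_out ≈ 309 L/min

Cap-side area A_cap = π/4 × (333 mm)² = 87090 mm^2
Rod-side annular area A_ann = π/4 × (333² − 254²) = 36420 mm^2
Piston speed v = Q_in/A_cap; rod-end outflow Q_out = v × A_ann = Q_in × A_ann/A_cap.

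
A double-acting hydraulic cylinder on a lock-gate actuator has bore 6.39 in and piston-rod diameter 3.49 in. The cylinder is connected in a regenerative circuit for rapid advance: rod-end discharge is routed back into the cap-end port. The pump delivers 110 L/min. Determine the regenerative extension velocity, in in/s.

In regeneration the rod-end outflow joins the pump flow into the cap end, so the net volume the pump must supply per unit advance equals the rod cross-section area.
Rod cross-section A_rod = π/4 × (3.49 in)² = 9.566 in^2
v = Q_pump / A_rod

v ≈ 11.7 in/s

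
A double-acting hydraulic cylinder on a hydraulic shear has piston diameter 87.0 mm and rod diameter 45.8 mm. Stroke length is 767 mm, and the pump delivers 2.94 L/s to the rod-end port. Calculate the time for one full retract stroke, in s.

Rod-side annular area A_ann = π/4 × (87.0² − 45.8²) = 4297 mm^2
Swept volume V = A × L; t = V / Q = A·L / Q

t ≈ 1.12 s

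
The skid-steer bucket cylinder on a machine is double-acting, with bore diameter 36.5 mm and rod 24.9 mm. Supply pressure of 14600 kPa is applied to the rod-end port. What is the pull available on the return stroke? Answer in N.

F ≈ 8170 N

Rod-side annular area A_ann = π/4 × (36.5² − 24.9²) = 559.4 mm^2
On retraction the pressure acts on the annular area (bore minus rod).
F = P × A_ann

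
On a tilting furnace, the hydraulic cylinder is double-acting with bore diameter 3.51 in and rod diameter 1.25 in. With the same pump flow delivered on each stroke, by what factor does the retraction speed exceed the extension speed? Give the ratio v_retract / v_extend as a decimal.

v_ret/v_ext ≈ 1.15

Cap-side area A_cap = π/4 × (3.51 in)² = 9.676 in^2
Rod-side annular area A_ann = π/4 × (3.51² − 1.25²) = 8.449 in^2
For equal Q, v ∝ 1/A, so v_ret/v_ext = A_cap/A_ann.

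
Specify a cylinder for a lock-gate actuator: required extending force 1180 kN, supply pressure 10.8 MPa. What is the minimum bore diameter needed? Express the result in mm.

Extension force acts on the full piston face: F = P × (π/4)D².
D = √(4F / (πP)) = √(4 × 1180 kN / (π × 10.8 MPa))

D ≈ 373 mm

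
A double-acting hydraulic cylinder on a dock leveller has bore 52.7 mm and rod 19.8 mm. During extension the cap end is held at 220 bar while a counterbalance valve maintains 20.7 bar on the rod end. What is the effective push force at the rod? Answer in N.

Cap-side area A_cap = π/4 × (52.7 mm)² = 2181 mm^2
Rod-side annular area A_ann = π/4 × (52.7² − 19.8²) = 1873 mm^2
Net thrust = P_cap·A_cap − P_rod·A_ann = 47990 N − 3878 N

F ≈ 44100 N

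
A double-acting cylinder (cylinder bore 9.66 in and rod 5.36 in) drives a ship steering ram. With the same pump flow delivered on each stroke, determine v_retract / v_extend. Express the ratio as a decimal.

Cap-side area A_cap = π/4 × (9.66 in)² = 73.29 in^2
Rod-side annular area A_ann = π/4 × (9.66² − 5.36²) = 50.73 in^2
For equal Q, v ∝ 1/A, so v_ret/v_ext = A_cap/A_ann.

v_ret/v_ext ≈ 1.44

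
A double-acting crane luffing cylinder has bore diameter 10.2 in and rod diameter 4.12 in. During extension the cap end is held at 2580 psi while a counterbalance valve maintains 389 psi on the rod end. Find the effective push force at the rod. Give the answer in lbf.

Cap-side area A_cap = π/4 × (10.2 in)² = 81.71 in^2
Rod-side annular area A_ann = π/4 × (10.2² − 4.12²) = 68.38 in^2
Net thrust = P_cap·A_cap − P_rod·A_ann = 2.108e5 lbf − 26600 lbf

F ≈ 1.84e5 lbf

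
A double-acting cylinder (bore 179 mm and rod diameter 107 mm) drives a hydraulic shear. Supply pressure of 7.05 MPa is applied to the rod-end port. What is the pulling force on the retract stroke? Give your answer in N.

Rod-side annular area A_ann = π/4 × (179² − 107²) = 16170 mm^2
On retraction the pressure acts on the annular area (bore minus rod).
F = P × A_ann

F ≈ 1.14e5 N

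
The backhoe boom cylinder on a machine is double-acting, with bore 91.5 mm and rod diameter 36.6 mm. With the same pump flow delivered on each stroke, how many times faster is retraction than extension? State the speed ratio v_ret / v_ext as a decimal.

Cap-side area A_cap = π/4 × (91.5 mm)² = 6576 mm^2
Rod-side annular area A_ann = π/4 × (91.5² − 36.6²) = 5523 mm^2
For equal Q, v ∝ 1/A, so v_ret/v_ext = A_cap/A_ann.

v_ret/v_ext ≈ 1.19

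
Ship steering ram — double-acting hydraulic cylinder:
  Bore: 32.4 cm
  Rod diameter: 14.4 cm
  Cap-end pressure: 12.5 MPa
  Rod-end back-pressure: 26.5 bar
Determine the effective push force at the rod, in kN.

Cap-side area A_cap = π/4 × (32.4 cm)² = 824.5 cm^2
Rod-side annular area A_ann = π/4 × (32.4² − 14.4²) = 661.6 cm^2
Net thrust = P_cap·A_cap − P_rod·A_ann = 1031 kN − 175.3 kN

F ≈ 855 kN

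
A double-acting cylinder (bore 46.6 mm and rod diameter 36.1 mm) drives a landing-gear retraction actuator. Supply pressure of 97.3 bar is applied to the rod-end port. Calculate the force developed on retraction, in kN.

F ≈ 6.64 kN

Rod-side annular area A_ann = π/4 × (46.6² − 36.1²) = 682.0 mm^2
On retraction the pressure acts on the annular area (bore minus rod).
F = P × A_ann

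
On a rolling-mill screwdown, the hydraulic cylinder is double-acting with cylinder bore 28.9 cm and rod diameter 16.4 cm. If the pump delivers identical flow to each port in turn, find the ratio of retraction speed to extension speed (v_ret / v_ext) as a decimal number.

Cap-side area A_cap = π/4 × (28.9 cm)² = 656.0 cm^2
Rod-side annular area A_ann = π/4 × (28.9² − 16.4²) = 444.7 cm^2
For equal Q, v ∝ 1/A, so v_ret/v_ext = A_cap/A_ann.

v_ret/v_ext ≈ 1.47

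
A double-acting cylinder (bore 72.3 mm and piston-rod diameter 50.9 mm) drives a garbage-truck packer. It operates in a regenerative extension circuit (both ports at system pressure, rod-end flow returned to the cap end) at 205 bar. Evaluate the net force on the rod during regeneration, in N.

F ≈ 41700 N

With equal pressure on both faces, forces on the annular region cancel; the net push is pressure × rod cross-section.
Rod cross-section A_rod = π/4 × (50.9 mm)² = 2035 mm^2
F = P × A_rod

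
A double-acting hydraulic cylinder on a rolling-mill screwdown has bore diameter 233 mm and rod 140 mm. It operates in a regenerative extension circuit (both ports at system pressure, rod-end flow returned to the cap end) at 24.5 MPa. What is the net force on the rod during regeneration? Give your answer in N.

F ≈ 3.77e5 N

With equal pressure on both faces, forces on the annular region cancel; the net push is pressure × rod cross-section.
Rod cross-section A_rod = π/4 × (140 mm)² = 15390 mm^2
F = P × A_rod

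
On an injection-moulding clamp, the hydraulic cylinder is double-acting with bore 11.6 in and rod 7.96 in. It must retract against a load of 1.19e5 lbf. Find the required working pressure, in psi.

P ≈ 2130 psi

Rod-side annular area A_ann = π/4 × (11.6² − 7.96²) = 55.92 in^2
Retraction: pressure acts on the annular area.
P = F / A = 1.19e5 lbf / A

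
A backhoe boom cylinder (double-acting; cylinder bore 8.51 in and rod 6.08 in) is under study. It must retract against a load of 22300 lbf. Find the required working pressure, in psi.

Rod-side annular area A_ann = π/4 × (8.51² − 6.08²) = 27.85 in^2
Retraction: pressure acts on the annular area.
P = F / A = 22300 lbf / A

P ≈ 801 psi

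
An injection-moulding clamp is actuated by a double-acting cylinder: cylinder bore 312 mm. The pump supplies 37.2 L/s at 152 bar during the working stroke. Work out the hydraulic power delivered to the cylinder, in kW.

W ≈ 565 kW

Hydraulic power = P × Q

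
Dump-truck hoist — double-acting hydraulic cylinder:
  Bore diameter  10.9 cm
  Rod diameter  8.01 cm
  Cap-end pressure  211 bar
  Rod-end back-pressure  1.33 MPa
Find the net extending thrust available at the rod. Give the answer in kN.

F ≈ 191 kN

Cap-side area A_cap = π/4 × (10.9 cm)² = 93.31 cm^2
Rod-side annular area A_ann = π/4 × (10.9² − 8.01²) = 42.92 cm^2
Net thrust = P_cap·A_cap − P_rod·A_ann = 196.9 kN − 5.709 kN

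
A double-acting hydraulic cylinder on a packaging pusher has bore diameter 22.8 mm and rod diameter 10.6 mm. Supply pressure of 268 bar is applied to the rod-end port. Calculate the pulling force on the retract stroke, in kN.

F ≈ 8.58 kN

Rod-side annular area A_ann = π/4 × (22.8² − 10.6²) = 320.0 mm^2
On retraction the pressure acts on the annular area (bore minus rod).
F = P × A_ann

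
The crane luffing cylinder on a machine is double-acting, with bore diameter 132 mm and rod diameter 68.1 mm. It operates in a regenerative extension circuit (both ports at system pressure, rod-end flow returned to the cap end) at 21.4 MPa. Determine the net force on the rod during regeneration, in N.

F ≈ 77900 N

With equal pressure on both faces, forces on the annular region cancel; the net push is pressure × rod cross-section.
Rod cross-section A_rod = π/4 × (68.1 mm)² = 3642 mm^2
F = P × A_rod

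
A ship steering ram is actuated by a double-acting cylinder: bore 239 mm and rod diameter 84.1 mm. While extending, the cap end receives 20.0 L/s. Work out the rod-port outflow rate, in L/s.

Q_out ≈ 17.5 L/s

Cap-side area A_cap = π/4 × (239 mm)² = 44860 mm^2
Rod-side annular area A_ann = π/4 × (239² − 84.1²) = 39310 mm^2
Piston speed v = Q_in/A_cap; rod-end outflow Q_out = v × A_ann = Q_in × A_ann/A_cap.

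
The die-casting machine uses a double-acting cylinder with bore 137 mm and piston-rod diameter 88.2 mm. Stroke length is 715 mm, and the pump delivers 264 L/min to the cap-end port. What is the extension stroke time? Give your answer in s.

t ≈ 2.40 s

Cap-side area A_cap = π/4 × (137 mm)² = 14740 mm^2
Swept volume V = A × L; t = V / Q = A·L / Q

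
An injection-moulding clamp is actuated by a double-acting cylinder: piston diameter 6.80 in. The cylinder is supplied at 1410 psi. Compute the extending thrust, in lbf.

F ≈ 51200 lbf

Cap-side area A_cap = π/4 × (6.80 in)² = 36.32 in^2
F = P × A_cap = 1410 psi × A_cap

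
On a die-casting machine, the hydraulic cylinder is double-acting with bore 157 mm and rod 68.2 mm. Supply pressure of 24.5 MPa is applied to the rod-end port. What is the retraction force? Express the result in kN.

Rod-side annular area A_ann = π/4 × (157² − 68.2²) = 15710 mm^2
On retraction the pressure acts on the annular area (bore minus rod).
F = P × A_ann

F ≈ 385 kN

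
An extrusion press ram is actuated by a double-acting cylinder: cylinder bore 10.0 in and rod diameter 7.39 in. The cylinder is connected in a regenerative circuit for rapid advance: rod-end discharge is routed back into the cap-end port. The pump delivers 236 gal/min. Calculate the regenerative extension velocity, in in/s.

v ≈ 21.2 in/s

In regeneration the rod-end outflow joins the pump flow into the cap end, so the net volume the pump must supply per unit advance equals the rod cross-section area.
Rod cross-section A_rod = π/4 × (7.39 in)² = 42.89 in^2
v = Q_pump / A_rod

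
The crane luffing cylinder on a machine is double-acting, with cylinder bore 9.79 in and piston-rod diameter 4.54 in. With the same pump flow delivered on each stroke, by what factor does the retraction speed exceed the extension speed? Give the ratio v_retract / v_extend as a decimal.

Cap-side area A_cap = π/4 × (9.79 in)² = 75.28 in^2
Rod-side annular area A_ann = π/4 × (9.79² − 4.54²) = 59.09 in^2
For equal Q, v ∝ 1/A, so v_ret/v_ext = A_cap/A_ann.

v_ret/v_ext ≈ 1.27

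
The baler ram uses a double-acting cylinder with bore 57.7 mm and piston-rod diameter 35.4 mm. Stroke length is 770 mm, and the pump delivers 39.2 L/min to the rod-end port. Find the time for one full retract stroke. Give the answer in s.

t ≈ 1.92 s

Rod-side annular area A_ann = π/4 × (57.7² − 35.4²) = 1631 mm^2
Swept volume V = A × L; t = V / Q = A·L / Q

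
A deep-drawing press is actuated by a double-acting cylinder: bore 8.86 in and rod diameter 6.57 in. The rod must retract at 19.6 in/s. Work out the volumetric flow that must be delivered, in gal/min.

Rod-side annular area A_ann = π/4 × (8.86² − 6.57²) = 27.75 in^2
Q = A × v

Q ≈ 141 gal/min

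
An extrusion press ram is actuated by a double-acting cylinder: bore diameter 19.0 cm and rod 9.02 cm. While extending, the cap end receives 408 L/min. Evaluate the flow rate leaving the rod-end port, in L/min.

Cap-side area A_cap = π/4 × (19.0 cm)² = 283.5 cm^2
Rod-side annular area A_ann = π/4 × (19.0² − 9.02²) = 219.6 cm^2
Piston speed v = Q_in/A_cap; rod-end outflow Q_out = v × A_ann = Q_in × A_ann/A_cap.

Q_out ≈ 316 L/min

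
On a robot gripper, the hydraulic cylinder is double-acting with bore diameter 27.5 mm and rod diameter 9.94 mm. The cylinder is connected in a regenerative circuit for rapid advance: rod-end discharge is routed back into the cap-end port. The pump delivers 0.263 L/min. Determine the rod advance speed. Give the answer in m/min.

In regeneration the rod-end outflow joins the pump flow into the cap end, so the net volume the pump must supply per unit advance equals the rod cross-section area.
Rod cross-section A_rod = π/4 × (9.94 mm)² = 77.60 mm^2
v = Q_pump / A_rod

v ≈ 3.39 m/min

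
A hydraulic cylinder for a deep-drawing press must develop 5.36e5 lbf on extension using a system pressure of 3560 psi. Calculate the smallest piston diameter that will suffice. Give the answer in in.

Extension force acts on the full piston face: F = P × (π/4)D².
D = √(4F / (πP)) = √(4 × 5.36e5 lbf / (π × 3560 psi))

D ≈ 13.8 in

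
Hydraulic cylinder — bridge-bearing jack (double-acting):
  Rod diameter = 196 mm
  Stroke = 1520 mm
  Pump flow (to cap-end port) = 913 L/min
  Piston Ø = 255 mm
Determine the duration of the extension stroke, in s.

Cap-side area A_cap = π/4 × (255 mm)² = 51070 mm^2
Swept volume V = A × L; t = V / Q = A·L / Q

t ≈ 5.10 s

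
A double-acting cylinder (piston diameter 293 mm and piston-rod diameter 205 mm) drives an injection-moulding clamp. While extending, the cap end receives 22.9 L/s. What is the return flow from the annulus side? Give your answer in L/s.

Cap-side area A_cap = π/4 × (293 mm)² = 67430 mm^2
Rod-side annular area A_ann = π/4 × (293² − 205²) = 34420 mm^2
Piston speed v = Q_in/A_cap; rod-end outflow Q_out = v × A_ann = Q_in × A_ann/A_cap.

Q_out ≈ 11.7 L/s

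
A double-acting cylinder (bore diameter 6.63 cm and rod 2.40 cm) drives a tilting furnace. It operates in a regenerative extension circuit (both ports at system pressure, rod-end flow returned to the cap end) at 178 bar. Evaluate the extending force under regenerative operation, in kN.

With equal pressure on both faces, forces on the annular region cancel; the net push is pressure × rod cross-section.
Rod cross-section A_rod = π/4 × (2.40 cm)² = 4.524 cm^2
F = P × A_rod

F ≈ 8.05 kN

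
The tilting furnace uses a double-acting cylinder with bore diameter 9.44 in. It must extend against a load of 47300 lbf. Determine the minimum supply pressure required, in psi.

P ≈ 676 psi

Cap-side area A_cap = π/4 × (9.44 in)² = 69.99 in^2
P = F / A = 47300 lbf / A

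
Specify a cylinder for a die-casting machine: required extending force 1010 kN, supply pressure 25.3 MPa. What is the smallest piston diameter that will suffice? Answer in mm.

Extension force acts on the full piston face: F = P × (π/4)D².
D = √(4F / (πP)) = √(4 × 1010 kN / (π × 25.3 MPa))

D ≈ 225 mm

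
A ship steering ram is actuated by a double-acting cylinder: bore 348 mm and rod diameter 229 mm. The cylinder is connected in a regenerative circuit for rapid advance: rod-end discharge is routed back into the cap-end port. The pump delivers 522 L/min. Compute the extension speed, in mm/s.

v ≈ 211 mm/s

In regeneration the rod-end outflow joins the pump flow into the cap end, so the net volume the pump must supply per unit advance equals the rod cross-section area.
Rod cross-section A_rod = π/4 × (229 mm)² = 41190 mm^2
v = Q_pump / A_rod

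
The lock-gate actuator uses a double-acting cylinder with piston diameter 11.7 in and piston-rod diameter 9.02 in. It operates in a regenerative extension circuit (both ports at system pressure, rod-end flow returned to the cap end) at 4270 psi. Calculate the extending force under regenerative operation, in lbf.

With equal pressure on both faces, forces on the annular region cancel; the net push is pressure × rod cross-section.
Rod cross-section A_rod = π/4 × (9.02 in)² = 63.90 in^2
F = P × A_rod

F ≈ 2.73e5 lbf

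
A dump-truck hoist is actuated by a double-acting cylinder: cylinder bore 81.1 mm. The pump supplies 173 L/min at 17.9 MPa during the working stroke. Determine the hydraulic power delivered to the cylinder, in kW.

W ≈ 51.6 kW

Hydraulic power = P × Q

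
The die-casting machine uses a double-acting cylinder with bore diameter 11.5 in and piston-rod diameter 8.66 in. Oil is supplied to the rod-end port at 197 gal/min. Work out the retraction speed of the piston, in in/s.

Rod-side annular area A_ann = π/4 × (11.5² − 8.66²) = 44.97 in^2
Flow into the rod-end port fills the annular volume.
v = Q / A

v ≈ 16.9 in/s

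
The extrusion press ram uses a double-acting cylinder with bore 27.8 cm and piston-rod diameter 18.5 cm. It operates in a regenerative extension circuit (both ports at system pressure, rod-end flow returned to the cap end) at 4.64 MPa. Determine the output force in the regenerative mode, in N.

With equal pressure on both faces, forces on the annular region cancel; the net push is pressure × rod cross-section.
Rod cross-section A_rod = π/4 × (18.5 cm)² = 268.8 cm^2
F = P × A_rod

F ≈ 1.25e5 N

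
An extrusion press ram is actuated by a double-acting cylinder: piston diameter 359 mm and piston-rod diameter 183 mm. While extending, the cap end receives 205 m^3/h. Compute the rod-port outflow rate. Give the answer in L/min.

Cap-side area A_cap = π/4 × (359 mm)² = 1.012e5 mm^2
Rod-side annular area A_ann = π/4 × (359² − 183²) = 74920 mm^2
Piston speed v = Q_in/A_cap; rod-end outflow Q_out = v × A_ann = Q_in × A_ann/A_cap.

Q_out ≈ 2530 L/min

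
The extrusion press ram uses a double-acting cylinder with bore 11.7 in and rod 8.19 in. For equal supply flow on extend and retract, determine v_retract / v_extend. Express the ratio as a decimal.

v_ret/v_ext ≈ 1.96

Cap-side area A_cap = π/4 × (11.7 in)² = 107.5 in^2
Rod-side annular area A_ann = π/4 × (11.7² − 8.19²) = 54.83 in^2
For equal Q, v ∝ 1/A, so v_ret/v_ext = A_cap/A_ann.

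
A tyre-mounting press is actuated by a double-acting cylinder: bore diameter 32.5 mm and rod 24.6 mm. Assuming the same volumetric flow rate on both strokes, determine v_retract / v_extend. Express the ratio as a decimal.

Cap-side area A_cap = π/4 × (32.5 mm)² = 829.6 mm^2
Rod-side annular area A_ann = π/4 × (32.5² − 24.6²) = 354.3 mm^2
For equal Q, v ∝ 1/A, so v_ret/v_ext = A_cap/A_ann.

v_ret/v_ext ≈ 2.34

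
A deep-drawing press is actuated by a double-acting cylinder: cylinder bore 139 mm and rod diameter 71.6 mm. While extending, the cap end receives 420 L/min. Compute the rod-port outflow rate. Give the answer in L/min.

Q_out ≈ 309 L/min

Cap-side area A_cap = π/4 × (139 mm)² = 15170 mm^2
Rod-side annular area A_ann = π/4 × (139² − 71.6²) = 11150 mm^2
Piston speed v = Q_in/A_cap; rod-end outflow Q_out = v × A_ann = Q_in × A_ann/A_cap.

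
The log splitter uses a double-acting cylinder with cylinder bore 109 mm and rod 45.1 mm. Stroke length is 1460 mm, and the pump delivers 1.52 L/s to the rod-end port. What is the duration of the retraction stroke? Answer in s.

Rod-side annular area A_ann = π/4 × (109² − 45.1²) = 7734 mm^2
Swept volume V = A × L; t = V / Q = A·L / Q

t ≈ 7.43 s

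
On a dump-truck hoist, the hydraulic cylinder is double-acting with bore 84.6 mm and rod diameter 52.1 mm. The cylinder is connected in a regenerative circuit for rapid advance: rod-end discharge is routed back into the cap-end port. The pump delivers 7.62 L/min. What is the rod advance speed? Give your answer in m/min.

In regeneration the rod-end outflow joins the pump flow into the cap end, so the net volume the pump must supply per unit advance equals the rod cross-section area.
Rod cross-section A_rod = π/4 × (52.1 mm)² = 2132 mm^2
v = Q_pump / A_rod

v ≈ 3.57 m/min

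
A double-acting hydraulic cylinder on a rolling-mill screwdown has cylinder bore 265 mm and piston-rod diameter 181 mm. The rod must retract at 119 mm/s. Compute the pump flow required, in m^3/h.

Rod-side annular area A_ann = π/4 × (265² − 181²) = 29420 mm^2
Q = A × v

Q ≈ 12.6 m^3/h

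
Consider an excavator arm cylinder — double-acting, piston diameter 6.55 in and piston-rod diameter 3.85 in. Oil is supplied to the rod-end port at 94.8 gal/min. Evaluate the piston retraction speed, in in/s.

v ≈ 16.5 in/s

Rod-side annular area A_ann = π/4 × (6.55² − 3.85²) = 22.05 in^2
Flow into the rod-end port fills the annular volume.
v = Q / A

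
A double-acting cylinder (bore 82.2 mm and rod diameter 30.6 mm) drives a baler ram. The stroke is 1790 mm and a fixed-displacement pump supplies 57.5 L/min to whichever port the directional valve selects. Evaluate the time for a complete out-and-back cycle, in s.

t ≈ 18.5 s

Cap-side area A_cap = π/4 × (82.2 mm)² = 5307 mm^2
Rod-side annular area A_ann = π/4 × (82.2² − 30.6²) = 4571 mm^2
t_ext = A_cap·L/Q = 9.912 s
t_ret = A_ann·L/Q = 8.539 s
t_cycle = t_ext + t_ret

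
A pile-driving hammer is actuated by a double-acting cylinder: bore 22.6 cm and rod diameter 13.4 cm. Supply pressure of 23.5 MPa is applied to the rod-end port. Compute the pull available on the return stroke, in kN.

Rod-side annular area A_ann = π/4 × (22.6² − 13.4²) = 260.1 cm^2
On retraction the pressure acts on the annular area (bore minus rod).
F = P × A_ann

F ≈ 611 kN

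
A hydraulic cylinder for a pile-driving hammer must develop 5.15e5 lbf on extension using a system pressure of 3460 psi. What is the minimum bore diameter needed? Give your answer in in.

Extension force acts on the full piston face: F = P × (π/4)D².
D = √(4F / (πP)) = √(4 × 5.15e5 lbf / (π × 3460 psi))

D ≈ 13.8 in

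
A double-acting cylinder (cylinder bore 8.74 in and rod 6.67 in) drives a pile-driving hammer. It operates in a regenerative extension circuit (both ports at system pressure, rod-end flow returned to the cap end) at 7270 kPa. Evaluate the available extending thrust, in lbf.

F ≈ 36800 lbf

With equal pressure on both faces, forces on the annular region cancel; the net push is pressure × rod cross-section.
Rod cross-section A_rod = π/4 × (6.67 in)² = 34.94 in^2
F = P × A_rod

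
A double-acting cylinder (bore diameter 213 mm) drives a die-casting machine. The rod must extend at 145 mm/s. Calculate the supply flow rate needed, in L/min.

Cap-side area A_cap = π/4 × (213 mm)² = 35630 mm^2
Q = A × v

Q ≈ 310 L/min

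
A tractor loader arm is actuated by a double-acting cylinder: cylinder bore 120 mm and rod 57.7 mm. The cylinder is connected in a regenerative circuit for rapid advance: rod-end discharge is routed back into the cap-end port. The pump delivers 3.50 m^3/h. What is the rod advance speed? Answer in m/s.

v ≈ 0.372 m/s

In regeneration the rod-end outflow joins the pump flow into the cap end, so the net volume the pump must supply per unit advance equals the rod cross-section area.
Rod cross-section A_rod = π/4 × (57.7 mm)² = 2615 mm^2
v = Q_pump / A_rod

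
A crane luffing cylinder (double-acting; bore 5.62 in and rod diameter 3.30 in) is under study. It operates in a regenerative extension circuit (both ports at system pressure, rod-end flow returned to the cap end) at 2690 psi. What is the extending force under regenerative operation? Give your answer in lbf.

With equal pressure on both faces, forces on the annular region cancel; the net push is pressure × rod cross-section.
Rod cross-section A_rod = π/4 × (3.30 in)² = 8.553 in^2
F = P × A_rod

F ≈ 23000 lbf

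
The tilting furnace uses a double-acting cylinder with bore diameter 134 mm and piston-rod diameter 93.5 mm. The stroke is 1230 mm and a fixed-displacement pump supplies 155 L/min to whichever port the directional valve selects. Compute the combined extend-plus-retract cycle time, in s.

t ≈ 10.2 s

Cap-side area A_cap = π/4 × (134 mm)² = 14100 mm^2
Rod-side annular area A_ann = π/4 × (134² − 93.5²) = 7236 mm^2
t_ext = A_cap·L/Q = 6.715 s
t_ret = A_ann·L/Q = 3.445 s
t_cycle = t_ext + t_ret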